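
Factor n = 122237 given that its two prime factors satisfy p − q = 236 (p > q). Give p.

487

Since p = q + 236, we have 122237 = q(q + 236), so q² + 236q − 122237 = 0.
Discriminant: 236² + 4·122237 = 55696 + 488948 = 544644; √544644 = 738.
q = (−236 + 738)/2 = 251, and p = q + 236 = 487.
Check: 251 · 487 = 122237.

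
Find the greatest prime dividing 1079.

83

1079 = 13 · 83
83 is prime.
So 1079 = 13 · 83; the largest prime factor is 83.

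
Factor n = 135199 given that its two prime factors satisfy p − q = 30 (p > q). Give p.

Since p = q + 30, we have 135199 = q(q + 30), so q² + 30q − 135199 = 0.
Discriminant: 30² + 4·135199 = 900 + 540796 = 541696; √541696 = 736.
q = (−30 + 736)/2 = 353, and p = q + 30 = 383.
Check: 353 · 383 = 135199.

383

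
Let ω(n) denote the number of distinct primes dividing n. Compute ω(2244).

4

2244 = 2^2 · 561
561 = 3 · 187
187 = 11 · 17
2244 = 2^2 · 3 · 11 · 17, which has 4 distinct prime factors.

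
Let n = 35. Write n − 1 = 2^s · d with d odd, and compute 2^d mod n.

32

35 − 1 = 34 = 2^1 · 17, so d = 17.
2^1 ≡ 2 (mod 35)
2^2 ≡ 2^2 = 4 ≡ 4 (mod 35)
2^4 ≡ 4^2 = 16 ≡ 16 (mod 35)
2^8 ≡ 16^2 = 256 ≡ 11 (mod 35)
2^16 ≡ 11^2 = 121 ≡ 16 (mod 35)
17 = 16 + 1 in binary powers of 2.
So 2^17 ≡ 16 · 2 ≡ 32 (mod 35).
Squaring chain: 32; never reaches −1, so base 2 is a Miller–Rabin witness that 35 is composite.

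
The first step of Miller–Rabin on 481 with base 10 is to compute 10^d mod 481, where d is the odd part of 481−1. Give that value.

38

481 − 1 = 480 = 2^5 · 15, so d = 15.
10^1 ≡ 10 (mod 481)
10^2 ≡ 10^2 = 100 ≡ 100 (mod 481)
10^4 ≡ 100^2 = 10000 ≡ 380 (mod 481)
10^8 ≡ 380^2 = 144400 ≡ 100 (mod 481)
15 = 8 + 4 + 2 + 1 in binary powers of 2.
So 10^15 ≡ 100 · 380 · 100 · 10 ≡ 38 (mod 481).
Squaring chain: 38 → 1 → 1 → 1 → 1; never reaches −1, so base 10 is a Miller–Rabin witness that 481 is composite.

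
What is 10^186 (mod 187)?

10^1 ≡ 10 (mod 187)
10^2 ≡ 10^2 = 100 ≡ 100 (mod 187)
10^4 ≡ 100^2 = 10000 ≡ 89 (mod 187)
10^8 ≡ 89^2 = 7921 ≡ 67 (mod 187)
10^16 ≡ 67^2 = 4489 ≡ 1 (mod 187)
10^32 ≡ 1^2 = 1 ≡ 1 (mod 187)
10^64 ≡ 1^2 = 1 ≡ 1 (mod 187)
10^128 ≡ 1^2 = 1 ≡ 1 (mod 187)
186 = 128 + 32 + 16 + 8 + 2 in binary powers of 2.
So 10^186 ≡ 1 · 1 · 1 · 67 · 100 ≡ 155 (mod 187).
Since 155 ≠ 1, base 10 is a Fermat witness: 187 is composite.

155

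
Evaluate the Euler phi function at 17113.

16848

Factor: 17113 = 109 · 157.
φ(17113) = (109−1) · (157−1) = 108 · 156 = 16848.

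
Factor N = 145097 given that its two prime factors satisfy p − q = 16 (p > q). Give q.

373

Since p = q + 16, we have 145097 = q(q + 16), so q² + 16q − 145097 = 0.
Discriminant: 16² + 4·145097 = 256 + 580388 = 580644; √580644 = 762.
q = (−16 + 762)/2 = 373, and p = q + 16 = 389.
Check: 373 · 389 = 145097.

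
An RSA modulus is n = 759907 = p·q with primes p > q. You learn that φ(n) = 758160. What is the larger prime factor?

937

φ(n) = (p−1)(q−1) = n − (p+q) + 1, so p + q = 759907 − 758160 + 1 = 1748.
p and q are the roots of t² − 1748t + 759907 = 0.
Discriminant: 1748² − 4·759907 = 3055504 − 3039628 = 15876; √15876 = 126.
q = (1748 − 126)/2 = 811, p = (1748 + 126)/2 = 937.
Check: 811 · 937 = 759907.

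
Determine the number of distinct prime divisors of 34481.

34481 = 29^2 · 41
34481 = 29^2 · 41, which has 2 distinct prime factors.

2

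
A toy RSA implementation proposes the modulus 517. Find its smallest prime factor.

11

517 is odd.
Digit sum 13, not divisible by 3.
Ends in 7: not divisible by 5.
7: 517 = 7·73 + 6
11: 517 = 11·47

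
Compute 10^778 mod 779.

139

10^1 ≡ 10 (mod 779)
10^2 ≡ 10^2 = 100 ≡ 100 (mod 779)
10^4 ≡ 100^2 = 10000 ≡ 652 (mod 779)
10^8 ≡ 652^2 = 425104 ≡ 549 (mod 779)
10^16 ≡ 549^2 = 301401 ≡ 707 (mod 779)
10^32 ≡ 707^2 = 499849 ≡ 510 (mod 779)
10^64 ≡ 510^2 = 260100 ≡ 693 (mod 779)
10^128 ≡ 693^2 = 480249 ≡ 385 (mod 779)
10^256 ≡ 385^2 = 148225 ≡ 215 (mod 779)
10^512 ≡ 215^2 = 46225 ≡ 264 (mod 779)
778 = 512 + 256 + 8 + 2 in binary powers of 2.
So 10^778 ≡ 264 · 215 · 549 · 100 ≡ 139 (mod 779).
Since 139 ≠ 1, base 10 is a Fermat witness: 779 is composite.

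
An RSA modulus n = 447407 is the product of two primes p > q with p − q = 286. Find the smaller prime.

541

Since p = q + 286, we have 447407 = q(q + 286), so q² + 286q − 447407 = 0.
Discriminant: 286² + 4·447407 = 81796 + 1789628 = 1871424; √1871424 = 1368.
q = (−286 + 1368)/2 = 541, and p = q + 286 = 827.
Check: 541 · 827 = 447407.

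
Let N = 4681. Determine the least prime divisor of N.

31

4681 is odd.
Digit sum 19, not divisible by 3.
Ends in 1: not divisible by 5.
7: 4681 = 7·668 + 5
11: 4681 = 11·425 + 6
13: 4681 = 13·360 + 1
17: 4681 = 17·275 + 6
19: 4681 = 19·246 + 7
23: 4681 = 23·203 + 12
29: 4681 = 29·161 + 12
31: 4681 = 31·151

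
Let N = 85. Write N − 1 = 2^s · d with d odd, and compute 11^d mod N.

85 − 1 = 84 = 2^2 · 21, so d = 21.
11^1 ≡ 11 (mod 85)
11^2 ≡ 11^2 = 121 ≡ 36 (mod 85)
11^4 ≡ 36^2 = 1296 ≡ 21 (mod 85)
11^8 ≡ 21^2 = 441 ≡ 16 (mod 85)
11^16 ≡ 16^2 = 256 ≡ 1 (mod 85)
21 = 16 + 4 + 1 in binary powers of 2.
So 11^21 ≡ 1 · 21 · 11 ≡ 61 (mod 85).
Squaring chain: 61 → 66; never reaches −1, so base 11 is a Miller–Rabin witness that 85 is composite.

61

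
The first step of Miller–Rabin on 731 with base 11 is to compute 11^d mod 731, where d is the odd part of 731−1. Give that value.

398

731 − 1 = 730 = 2^1 · 365, so d = 365.
11^1 ≡ 11 (mod 731)
11^2 ≡ 11^2 = 121 ≡ 121 (mod 731)
11^4 ≡ 121^2 = 14641 ≡ 21 (mod 731)
11^8 ≡ 21^2 = 441 ≡ 441 (mod 731)
11^16 ≡ 441^2 = 194481 ≡ 35 (mod 731)
11^32 ≡ 35^2 = 1225 ≡ 494 (mod 731)
11^64 ≡ 494^2 = 244036 ≡ 613 (mod 731)
11^128 ≡ 613^2 = 375769 ≡ 35 (mod 731)
11^256 ≡ 35^2 = 1225 ≡ 494 (mod 731)
365 = 256 + 64 + 32 + 8 + 4 + 1 in binary powers of 2.
So 11^365 ≡ 494 · 613 · 494 · 441 · 21 · 11 ≡ 398 (mod 731).
Squaring chain: 398; never reaches −1, so base 11 is a Miller–Rabin witness that 731 is composite.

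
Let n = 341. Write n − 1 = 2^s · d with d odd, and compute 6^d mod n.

341 − 1 = 340 = 2^2 · 85, so d = 85.
6^1 ≡ 6 (mod 341)
6^2 ≡ 6^2 = 36 ≡ 36 (mod 341)
6^4 ≡ 36^2 = 1296 ≡ 273 (mod 341)
6^8 ≡ 273^2 = 74529 ≡ 191 (mod 341)
6^16 ≡ 191^2 = 36481 ≡ 335 (mod 341)
6^32 ≡ 335^2 = 112225 ≡ 36 (mod 341)
6^64 ≡ 36^2 = 1296 ≡ 273 (mod 341)
85 = 64 + 16 + 4 + 1 in binary powers of 2.
So 6^85 ≡ 273 · 335 · 273 · 6 ≡ 285 (mod 341).
Squaring chain: 285 → 67; never reaches −1, so base 6 is a Miller–Rabin witness that 341 is composite.

285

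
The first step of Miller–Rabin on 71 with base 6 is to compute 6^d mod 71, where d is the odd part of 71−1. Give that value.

1

71 − 1 = 70 = 2^1 · 35, so d = 35.
6^1 ≡ 6 (mod 71)
6^2 ≡ 6^2 = 36 ≡ 36 (mod 71)
6^4 ≡ 36^2 = 1296 ≡ 18 (mod 71)
6^8 ≡ 18^2 = 324 ≡ 40 (mod 71)
6^16 ≡ 40^2 = 1600 ≡ 38 (mod 71)
6^32 ≡ 38^2 = 1444 ≡ 24 (mod 71)
35 = 32 + 2 + 1 in binary powers of 2.
So 6^35 ≡ 24 · 36 · 6 ≡ 1 (mod 71).
Since 6^d ≡ 1 (mod 71), base 6 does not prove 71 composite.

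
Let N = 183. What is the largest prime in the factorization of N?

183 = 3 · 61
61 is prime.
So 183 = 3 · 61; the largest prime factor is 61.

61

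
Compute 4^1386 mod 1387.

1

4^1 ≡ 4 (mod 1387)
4^2 ≡ 4^2 = 16 ≡ 16 (mod 1387)
4^4 ≡ 16^2 = 256 ≡ 256 (mod 1387)
4^8 ≡ 256^2 = 65536 ≡ 347 (mod 1387)
4^16 ≡ 347^2 = 120409 ≡ 1127 (mod 1387)
4^32 ≡ 1127^2 = 1270129 ≡ 1024 (mod 1387)
4^64 ≡ 1024^2 = 1048576 ≡ 4 (mod 1387)
4^128 ≡ 4^2 = 16 ≡ 16 (mod 1387)
4^256 ≡ 16^2 = 256 ≡ 256 (mod 1387)
4^512 ≡ 256^2 = 65536 ≡ 347 (mod 1387)
4^1024 ≡ 347^2 = 120409 ≡ 1127 (mod 1387)
1386 = 1024 + 256 + 64 + 32 + 8 + 2 in binary powers of 2.
So 4^1386 ≡ 1127 · 256 · 4 · 1024 · 347 · 16 ≡ 1 (mod 1387).
Since the result is 1, base 4 gives no evidence that 1387 is composite.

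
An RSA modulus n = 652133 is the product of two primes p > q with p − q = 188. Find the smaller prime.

Since p = q + 188, we have 652133 = q(q + 188), so q² + 188q − 652133 = 0.
Discriminant: 188² + 4·652133 = 35344 + 2608532 = 2643876; √2643876 = 1626.
q = (−188 + 1626)/2 = 719, and p = q + 188 = 907.
Check: 719 · 907 = 652133.

719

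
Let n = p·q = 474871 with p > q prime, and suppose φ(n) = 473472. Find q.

577

φ(n) = (p−1)(q−1) = n − (p+q) + 1, so p + q = 474871 − 473472 + 1 = 1400.
p and q are the roots of t² − 1400t + 474871 = 0.
Discriminant: 1400² − 4·474871 = 1960000 − 1899484 = 60516; √60516 = 246.
q = (1400 − 246)/2 = 577, p = (1400 + 246)/2 = 823.
Check: 577 · 823 = 474871.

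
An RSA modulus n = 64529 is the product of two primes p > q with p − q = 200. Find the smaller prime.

Since p = q + 200, we have 64529 = q(q + 200), so q² + 200q − 64529 = 0.
Discriminant: 200² + 4·64529 = 40000 + 258116 = 298116; √298116 = 546.
q = (−200 + 546)/2 = 173, and p = q + 200 = 373.
Check: 173 · 373 = 64529.

173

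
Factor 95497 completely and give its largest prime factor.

95497 = 29 · 3293
3293 = 37 · 89
89 is prime.
So 95497 = 29 · 37 · 89; the largest prime factor is 89.

89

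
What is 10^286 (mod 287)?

10^1 ≡ 10 (mod 287)
10^2 ≡ 10^2 = 100 ≡ 100 (mod 287)
10^4 ≡ 100^2 = 10000 ≡ 242 (mod 287)
10^8 ≡ 242^2 = 58564 ≡ 16 (mod 287)
10^16 ≡ 16^2 = 256 ≡ 256 (mod 287)
10^32 ≡ 256^2 = 65536 ≡ 100 (mod 287)
10^64 ≡ 100^2 = 10000 ≡ 242 (mod 287)
10^128 ≡ 242^2 = 58564 ≡ 16 (mod 287)
10^256 ≡ 16^2 = 256 ≡ 256 (mod 287)
286 = 256 + 16 + 8 + 4 + 2 in binary powers of 2.
So 10^286 ≡ 256 · 256 · 16 · 242 · 100 ≡ 256 (mod 287).
Since 256 ≠ 1, base 10 is a Fermat witness: 287 is composite.

256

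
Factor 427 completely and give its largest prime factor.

427 = 7 · 61
61 is prime.
So 427 = 7 · 61; the largest prime factor is 61.

61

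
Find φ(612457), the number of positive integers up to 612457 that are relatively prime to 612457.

588432

Factor: 612457 = 47 · 83 · 157.
φ(612457) = (47−1) · (83−1) · (157−1) = 46 · 82 · 156 = 588432.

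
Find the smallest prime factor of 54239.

54239 is odd.
Digit sum 23, not divisible by 3.
Ends in 9: not divisible by 5.
7: 54239 = 7·7748 + 3
11: 54239 = 11·4930 + 9
13: 54239 = 13·4172 + 3
17: 54239 = 17·3190 + 9
19: 54239 = 19·2854 + 13
23: 54239 = 23·2358 + 5
29: 54239 = 29·1870 + 9
31: 54239 = 31·1749 + 20
37: 54239 = 37·1465 + 34
41: 54239 = 41·1322 + 37
43: 54239 = 43·1261 + 16
47: 54239 = 47·1154 + 1
53: 54239 = 53·1023 + 20
59: 54239 = 59·919 + 18
61: 54239 = 61·889 + 10
67: 54239 = 67·809 + 36
71: 54239 = 71·763 + 66
73: 54239 = 73·743

73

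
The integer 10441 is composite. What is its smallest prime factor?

53

10441 is odd.
Digit sum 10, not divisible by 3.
Ends in 1: not divisible by 5.
7: 10441 = 7·1491 + 4
11: 10441 = 11·949 + 2
13: 10441 = 13·803 + 2
17: 10441 = 17·614 + 3
19: 10441 = 19·549 + 10
23: 10441 = 23·453 + 22
29: 10441 = 29·360 + 1
31: 10441 = 31·336 + 25
37: 10441 = 37·282 + 7
41: 10441 = 41·254 + 27
43: 10441 = 43·242 + 35
47: 10441 = 47·222 + 7
53: 10441 = 53·197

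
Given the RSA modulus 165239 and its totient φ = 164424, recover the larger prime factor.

443

φ(n) = (p−1)(q−1) = n − (p+q) + 1, so p + q = 165239 − 164424 + 1 = 816.
p and q are the roots of t² − 816t + 165239 = 0.
Discriminant: 816² − 4·165239 = 665856 − 660956 = 4900; √4900 = 70.
q = (816 − 70)/2 = 373, p = (816 + 70)/2 = 443.
Check: 373 · 443 = 165239.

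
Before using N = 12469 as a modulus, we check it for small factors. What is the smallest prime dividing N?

37

12469 is odd.
Digit sum 22, not divisible by 3.
Ends in 9: not divisible by 5.
7: 12469 = 7·1781 + 2
11: 12469 = 11·1133 + 6
13: 12469 = 13·959 + 2
17: 12469 = 17·733 + 8
19: 12469 = 19·656 + 5
23: 12469 = 23·542 + 3
29: 12469 = 29·429 + 28
31: 12469 = 31·402 + 7
37: 12469 = 37·337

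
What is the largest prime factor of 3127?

3127 = 53 · 59
59 is prime.
So 3127 = 53 · 59; the largest prime factor is 59.

59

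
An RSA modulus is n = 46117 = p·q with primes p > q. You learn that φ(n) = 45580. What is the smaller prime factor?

φ(n) = (p−1)(q−1) = n − (p+q) + 1, so p + q = 46117 − 45580 + 1 = 538.
p and q are the roots of t² − 538t + 46117 = 0.
Discriminant: 538² − 4·46117 = 289444 − 184468 = 104976; √104976 = 324.
q = (538 − 324)/2 = 107, p = (538 + 324)/2 = 431.
Check: 107 · 431 = 46117.

107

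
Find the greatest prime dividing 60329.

61

60329 = 23 · 2623
2623 = 43 · 61
61 is prime.
So 60329 = 23 · 43 · 61; the largest prime factor is 61.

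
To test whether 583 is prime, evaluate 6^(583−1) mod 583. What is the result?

6^1 ≡ 6 (mod 583)
6^2 ≡ 6^2 = 36 ≡ 36 (mod 583)
6^4 ≡ 36^2 = 1296 ≡ 130 (mod 583)
6^8 ≡ 130^2 = 16900 ≡ 576 (mod 583)
6^16 ≡ 576^2 = 331776 ≡ 49 (mod 583)
6^32 ≡ 49^2 = 2401 ≡ 69 (mod 583)
6^64 ≡ 69^2 = 4761 ≡ 97 (mod 583)
6^128 ≡ 97^2 = 9409 ≡ 81 (mod 583)
6^256 ≡ 81^2 = 6561 ≡ 148 (mod 583)
6^512 ≡ 148^2 = 21904 ≡ 333 (mod 583)
582 = 512 + 64 + 4 + 2 in binary powers of 2.
So 6^582 ≡ 333 · 97 · 130 · 36 ≡ 278 (mod 583).
Since 278 ≠ 1, base 6 is a Fermat witness: 583 is composite.

278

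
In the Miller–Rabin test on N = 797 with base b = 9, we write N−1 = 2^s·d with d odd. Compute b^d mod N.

797 − 1 = 796 = 2^2 · 199, so d = 199.
9^1 ≡ 9 (mod 797)
9^2 ≡ 9^2 = 81 ≡ 81 (mod 797)
9^4 ≡ 81^2 = 6561 ≡ 185 (mod 797)
9^8 ≡ 185^2 = 34225 ≡ 751 (mod 797)
9^16 ≡ 751^2 = 564001 ≡ 522 (mod 797)
9^32 ≡ 522^2 = 272484 ≡ 707 (mod 797)
9^64 ≡ 707^2 = 499849 ≡ 130 (mod 797)
9^128 ≡ 130^2 = 16900 ≡ 163 (mod 797)
199 = 128 + 64 + 4 + 2 + 1 in binary powers of 2.
So 9^199 ≡ 163 · 130 · 185 · 81 · 9 ≡ 796 (mod 797).
Since 9^d ≡ 796 (mod 797), base 9 does not prove 797 composite.

796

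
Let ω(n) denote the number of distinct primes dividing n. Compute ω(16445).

4

16445 = 5 · 3289
3289 = 11 · 299
299 = 13 · 23
16445 = 5 · 11 · 13 · 23, which has 4 distinct prime factors.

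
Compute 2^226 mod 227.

1

2^1 ≡ 2 (mod 227)
2^2 ≡ 2^2 = 4 ≡ 4 (mod 227)
2^4 ≡ 4^2 = 16 ≡ 16 (mod 227)
2^8 ≡ 16^2 = 256 ≡ 29 (mod 227)
2^16 ≡ 29^2 = 841 ≡ 160 (mod 227)
2^32 ≡ 160^2 = 25600 ≡ 176 (mod 227)
2^64 ≡ 176^2 = 30976 ≡ 104 (mod 227)
2^128 ≡ 104^2 = 10816 ≡ 147 (mod 227)
226 = 128 + 64 + 32 + 2 in binary powers of 2.
So 2^226 ≡ 147 · 104 · 176 · 4 ≡ 1 (mod 227).
Since the result is 1, base 2 gives no evidence that 227 is composite.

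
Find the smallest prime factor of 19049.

43

19049 is odd.
Digit sum 23, not divisible by 3.
Ends in 9: not divisible by 5.
7: 19049 = 7·2721 + 2
11: 19049 = 11·1731 + 8
13: 19049 = 13·1465 + 4
17: 19049 = 17·1120 + 9
19: 19049 = 19·1002 + 11
23: 19049 = 23·828 + 5
29: 19049 = 29·656 + 25
31: 19049 = 31·614 + 15
37: 19049 = 37·514 + 31
41: 19049 = 41·464 + 25
43: 19049 = 43·443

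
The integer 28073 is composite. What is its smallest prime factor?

67

28073 is odd.
Digit sum 20, not divisible by 3.
Ends in 3: not divisible by 5.
7: 28073 = 7·4010 + 3
11: 28073 = 11·2552 + 1
13: 28073 = 13·2159 + 6
17: 28073 = 17·1651 + 6
19: 28073 = 19·1477 + 10
23: 28073 = 23·1220 + 13
29: 28073 = 29·968 + 1
31: 28073 = 31·905 + 18
37: 28073 = 37·758 + 27
41: 28073 = 41·684 + 29
43: 28073 = 43·652 + 37
47: 28073 = 47·597 + 14
53: 28073 = 53·529 + 36
59: 28073 = 59·475 + 48
61: 28073 = 61·460 + 13
67: 28073 = 67·419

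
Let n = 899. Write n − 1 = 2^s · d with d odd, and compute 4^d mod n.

845

899 − 1 = 898 = 2^1 · 449, so d = 449.
4^1 ≡ 4 (mod 899)
4^2 ≡ 4^2 = 16 ≡ 16 (mod 899)
4^4 ≡ 16^2 = 256 ≡ 256 (mod 899)
4^8 ≡ 256^2 = 65536 ≡ 808 (mod 899)
4^16 ≡ 808^2 = 652864 ≡ 190 (mod 899)
4^32 ≡ 190^2 = 36100 ≡ 140 (mod 899)
4^64 ≡ 140^2 = 19600 ≡ 721 (mod 899)
4^128 ≡ 721^2 = 519841 ≡ 219 (mod 899)
4^256 ≡ 219^2 = 47961 ≡ 314 (mod 899)
449 = 256 + 128 + 64 + 1 in binary powers of 2.
So 4^449 ≡ 314 · 219 · 721 · 4 ≡ 845 (mod 899).
Squaring chain: 845; never reaches −1, so base 4 is a Miller–Rabin witness that 899 is composite.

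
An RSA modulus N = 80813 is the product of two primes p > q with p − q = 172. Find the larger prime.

Since p = q + 172, we have 80813 = q(q + 172), so q² + 172q − 80813 = 0.
Discriminant: 172² + 4·80813 = 29584 + 323252 = 352836; √352836 = 594.
q = (−172 + 594)/2 = 211, and p = q + 172 = 383.
Check: 211 · 383 = 80813.

383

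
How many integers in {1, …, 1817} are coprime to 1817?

Factor: 1817 = 23 · 79.
φ(1817) = (23−1) · (79−1) = 22 · 78 = 1716.

1716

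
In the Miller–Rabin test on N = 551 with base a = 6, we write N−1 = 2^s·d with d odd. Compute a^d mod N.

551 − 1 = 550 = 2^1 · 275, so d = 275.
6^1 ≡ 6 (mod 551)
6^2 ≡ 6^2 = 36 ≡ 36 (mod 551)
6^4 ≡ 36^2 = 1296 ≡ 194 (mod 551)
6^8 ≡ 194^2 = 37636 ≡ 168 (mod 551)
6^16 ≡ 168^2 = 28224 ≡ 123 (mod 551)
6^32 ≡ 123^2 = 15129 ≡ 252 (mod 551)
6^64 ≡ 252^2 = 63504 ≡ 139 (mod 551)
6^128 ≡ 139^2 = 19321 ≡ 36 (mod 551)
6^256 ≡ 36^2 = 1296 ≡ 194 (mod 551)
275 = 256 + 16 + 2 + 1 in binary powers of 2.
So 6^275 ≡ 194 · 123 · 36 · 6 ≡ 138 (mod 551).
Squaring chain: 138; never reaches −1, so base 6 is a Miller–Rabin witness that 551 is composite.

138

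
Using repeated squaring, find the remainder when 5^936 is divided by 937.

1

5^1 ≡ 5 (mod 937)
5^2 ≡ 5^2 = 25 ≡ 25 (mod 937)
5^4 ≡ 25^2 = 625 ≡ 625 (mod 937)
5^8 ≡ 625^2 = 390625 ≡ 833 (mod 937)
5^16 ≡ 833^2 = 693889 ≡ 509 (mod 937)
5^32 ≡ 509^2 = 259081 ≡ 469 (mod 937)
5^64 ≡ 469^2 = 219961 ≡ 703 (mod 937)
5^128 ≡ 703^2 = 494209 ≡ 410 (mod 937)
5^256 ≡ 410^2 = 168100 ≡ 377 (mod 937)
5^512 ≡ 377^2 = 142129 ≡ 642 (mod 937)
936 = 512 + 256 + 128 + 32 + 8 in binary powers of 2.
So 5^936 ≡ 642 · 377 · 410 · 469 · 833 ≡ 1 (mod 937).
Since the result is 1, base 5 gives no evidence that 937 is composite.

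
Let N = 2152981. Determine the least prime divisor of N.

31

2152981 is odd.
Digit sum 28, not divisible by 3.
Ends in 1: not divisible by 5.
7: 2152981 = 7·307568 + 5
11: 2152981 = 11·195725 + 6
13: 2152981 = 13·165613 + 12
17: 2152981 = 17·126645 + 16
19: 2152981 = 19·113314 + 15
23: 2152981 = 23·93607 + 20
29: 2152981 = 29·74240 + 21
31: 2152981 = 31·69451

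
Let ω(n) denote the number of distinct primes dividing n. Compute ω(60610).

60610 = 2 · 30305
30305 = 5 · 6061
6061 = 11 · 551
551 = 19 · 29
60610 = 2 · 5 · 11 · 19 · 29, which has 5 distinct prime factors.

5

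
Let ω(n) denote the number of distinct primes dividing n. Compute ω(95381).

95381 = 11 · 8671
8671 = 13 · 667
667 = 23 · 29
95381 = 11 · 13 · 23 · 29, which has 4 distinct prime factors.

4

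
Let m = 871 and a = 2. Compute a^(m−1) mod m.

545

2^1 ≡ 2 (mod 871)
2^2 ≡ 2^2 = 4 ≡ 4 (mod 871)
2^4 ≡ 4^2 = 16 ≡ 16 (mod 871)
2^8 ≡ 16^2 = 256 ≡ 256 (mod 871)
2^16 ≡ 256^2 = 65536 ≡ 211 (mod 871)
2^32 ≡ 211^2 = 44521 ≡ 100 (mod 871)
2^64 ≡ 100^2 = 10000 ≡ 419 (mod 871)
2^128 ≡ 419^2 = 175561 ≡ 490 (mod 871)
2^256 ≡ 490^2 = 240100 ≡ 575 (mod 871)
2^512 ≡ 575^2 = 330625 ≡ 516 (mod 871)
870 = 512 + 256 + 64 + 32 + 4 + 2 in binary powers of 2.
So 2^870 ≡ 516 · 575 · 419 · 100 · 16 · 4 ≡ 545 (mod 871).
Since 545 ≠ 1, base 2 is a Fermat witness: 871 is composite.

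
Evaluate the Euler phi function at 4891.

Factor: 4891 = 67 · 73.
φ(4891) = (67−1) · (73−1) = 66 · 72 = 4752.

4752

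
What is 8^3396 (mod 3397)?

2013

8^1 ≡ 8 (mod 3397)
8^2 ≡ 8^2 = 64 ≡ 64 (mod 3397)
8^4 ≡ 64^2 = 4096 ≡ 699 (mod 3397)
8^8 ≡ 699^2 = 488601 ≡ 2830 (mod 3397)
8^16 ≡ 2830^2 = 8008900 ≡ 2171 (mod 3397)
8^32 ≡ 2171^2 = 4713241 ≡ 1602 (mod 3397)
8^64 ≡ 1602^2 = 2566404 ≡ 1669 (mod 3397)
8^128 ≡ 1669^2 = 2785561 ≡ 21 (mod 3397)
8^256 ≡ 21^2 = 441 ≡ 441 (mod 3397)
8^512 ≡ 441^2 = 194481 ≡ 852 (mod 3397)
8^1024 ≡ 852^2 = 725904 ≡ 2343 (mod 3397)
8^2048 ≡ 2343^2 = 5489649 ≡ 97 (mod 3397)
3396 = 2048 + 1024 + 256 + 64 + 4 in binary powers of 2.
So 8^3396 ≡ 97 · 2343 · 441 · 1669 · 699 ≡ 2013 (mod 3397).
Since 2013 ≠ 1, base 8 is a Fermat witness: 3397 is composite.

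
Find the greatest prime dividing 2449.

2449 = 31 · 79
79 is prime.
So 2449 = 31 · 79; the largest prime factor is 79.

79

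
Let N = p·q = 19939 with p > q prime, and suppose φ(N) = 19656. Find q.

127

φ(n) = (p−1)(q−1) = n − (p+q) + 1, so p + q = 19939 − 19656 + 1 = 284.
p and q are the roots of t² − 284t + 19939 = 0.
Discriminant: 284² − 4·19939 = 80656 − 79756 = 900; √900 = 30.
q = (284 − 30)/2 = 127, p = (284 + 30)/2 = 157.
Check: 127 · 157 = 19939.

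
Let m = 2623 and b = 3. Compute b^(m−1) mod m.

680

3^1 ≡ 3 (mod 2623)
3^2 ≡ 3^2 = 9 ≡ 9 (mod 2623)
3^4 ≡ 9^2 = 81 ≡ 81 (mod 2623)
3^8 ≡ 81^2 = 6561 ≡ 1315 (mod 2623)
3^16 ≡ 1315^2 = 1729225 ≡ 668 (mod 2623)
3^32 ≡ 668^2 = 446224 ≡ 314 (mod 2623)
3^64 ≡ 314^2 = 98596 ≡ 1545 (mod 2623)
3^128 ≡ 1545^2 = 2387025 ≡ 95 (mod 2623)
3^256 ≡ 95^2 = 9025 ≡ 1156 (mod 2623)
3^512 ≡ 1156^2 = 1336336 ≡ 1229 (mod 2623)
3^1024 ≡ 1229^2 = 1510441 ≡ 2216 (mod 2623)
3^2048 ≡ 2216^2 = 4910656 ≡ 400 (mod 2623)
2622 = 2048 + 512 + 32 + 16 + 8 + 4 + 2 in binary powers of 2.
So 3^2622 ≡ 400 · 1229 · 314 · 668 · 1315 · 81 · 9 ≡ 680 (mod 2623).
Since 680 ≠ 1, base 3 is a Fermat witness: 2623 is composite.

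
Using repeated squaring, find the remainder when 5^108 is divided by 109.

5^1 ≡ 5 (mod 109)
5^2 ≡ 5^2 = 25 ≡ 25 (mod 109)
5^4 ≡ 25^2 = 625 ≡ 80 (mod 109)
5^8 ≡ 80^2 = 6400 ≡ 78 (mod 109)
5^16 ≡ 78^2 = 6084 ≡ 89 (mod 109)
5^32 ≡ 89^2 = 7921 ≡ 73 (mod 109)
5^64 ≡ 73^2 = 5329 ≡ 97 (mod 109)
108 = 64 + 32 + 8 + 4 in binary powers of 2.
So 5^108 ≡ 97 · 73 · 78 · 80 ≡ 1 (mod 109).
Since the result is 1, base 5 gives no evidence that 109 is composite.

1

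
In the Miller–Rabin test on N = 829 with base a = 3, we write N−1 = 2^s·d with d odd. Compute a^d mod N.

829 − 1 = 828 = 2^2 · 207, so d = 207.
3^1 ≡ 3 (mod 829)
3^2 ≡ 3^2 = 9 ≡ 9 (mod 829)
3^4 ≡ 9^2 = 81 ≡ 81 (mod 829)
3^8 ≡ 81^2 = 6561 ≡ 758 (mod 829)
3^16 ≡ 758^2 = 574564 ≡ 67 (mod 829)
3^32 ≡ 67^2 = 4489 ≡ 344 (mod 829)
3^64 ≡ 344^2 = 118336 ≡ 618 (mod 829)
3^128 ≡ 618^2 = 381924 ≡ 584 (mod 829)
207 = 128 + 64 + 8 + 4 + 2 + 1 in binary powers of 2.
So 3^207 ≡ 584 · 618 · 758 · 81 · 9 · 3 ≡ 1 (mod 829).
Since 3^d ≡ 1 (mod 829), base 3 does not prove 829 composite.

1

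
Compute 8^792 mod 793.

729

8^1 ≡ 8 (mod 793)
8^2 ≡ 8^2 = 64 ≡ 64 (mod 793)
8^4 ≡ 64^2 = 4096 ≡ 131 (mod 793)
8^8 ≡ 131^2 = 17161 ≡ 508 (mod 793)
8^16 ≡ 508^2 = 258064 ≡ 339 (mod 793)
8^32 ≡ 339^2 = 114921 ≡ 729 (mod 793)
8^64 ≡ 729^2 = 531441 ≡ 131 (mod 793)
8^128 ≡ 131^2 = 17161 ≡ 508 (mod 793)
8^256 ≡ 508^2 = 258064 ≡ 339 (mod 793)
8^512 ≡ 339^2 = 114921 ≡ 729 (mod 793)
792 = 512 + 256 + 16 + 8 in binary powers of 2.
So 8^792 ≡ 729 · 339 · 339 · 508 ≡ 729 (mod 793).
Since 729 ≠ 1, base 8 is a Fermat witness: 793 is composite.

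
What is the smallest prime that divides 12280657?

12280657 is odd.
Digit sum 31, not divisible by 3.
Ends in 7: not divisible by 5.
7: 12280657 = 7·1754379 + 4
11: 12280657 = 11·1116423 + 4
13: 12280657 = 13·944665 + 12
17: 12280657 = 17·722391 + 10
19: 12280657 = 19·646350 + 7
23: 12280657 = 23·533941 + 14
29: 12280657 = 29·423470 + 27
31: 12280657 = 31·396150 + 7
37: 12280657 = 37·331909 + 24
41: 12280657 = 41·299528 + 9
43: 12280657 = 43·285596 + 29
47: 12280657 = 47·261290 + 27
53: 12280657 = 53·231710 + 27
59: 12280657 = 59·208146 + 43
61: 12280657 = 61·201322 + 15
67: 12280657 = 67·183293 + 26
71: 12280657 = 71·172967

71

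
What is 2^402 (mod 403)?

376

2^1 ≡ 2 (mod 403)
2^2 ≡ 2^2 = 4 ≡ 4 (mod 403)
2^4 ≡ 4^2 = 16 ≡ 16 (mod 403)
2^8 ≡ 16^2 = 256 ≡ 256 (mod 403)
2^16 ≡ 256^2 = 65536 ≡ 250 (mod 403)
2^32 ≡ 250^2 = 62500 ≡ 35 (mod 403)
2^64 ≡ 35^2 = 1225 ≡ 16 (mod 403)
2^128 ≡ 16^2 = 256 ≡ 256 (mod 403)
2^256 ≡ 256^2 = 65536 ≡ 250 (mod 403)
402 = 256 + 128 + 16 + 2 in binary powers of 2.
So 2^402 ≡ 250 · 256 · 250 · 4 ≡ 376 (mod 403).
Since 376 ≠ 1, base 2 is a Fermat witness: 403 is composite.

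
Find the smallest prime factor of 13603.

61

13603 is odd.
Digit sum 13, not divisible by 3.
Ends in 3: not divisible by 5.
7: 13603 = 7·1943 + 2
11: 13603 = 11·1236 + 7
13: 13603 = 13·1046 + 5
17: 13603 = 17·800 + 3
19: 13603 = 19·715 + 18
23: 13603 = 23·591 + 10
29: 13603 = 29·469 + 2
31: 13603 = 31·438 + 25
37: 13603 = 37·367 + 24
41: 13603 = 41·331 + 32
43: 13603 = 43·316 + 15
47: 13603 = 47·289 + 20
53: 13603 = 53·256 + 35
59: 13603 = 59·230 + 33
61: 13603 = 61·223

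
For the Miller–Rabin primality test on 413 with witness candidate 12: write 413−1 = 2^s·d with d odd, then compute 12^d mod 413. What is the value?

413 − 1 = 412 = 2^2 · 103, so d = 103.
12^1 ≡ 12 (mod 413)
12^2 ≡ 12^2 = 144 ≡ 144 (mod 413)
12^4 ≡ 144^2 = 20736 ≡ 86 (mod 413)
12^8 ≡ 86^2 = 7396 ≡ 375 (mod 413)
12^16 ≡ 375^2 = 140625 ≡ 205 (mod 413)
12^32 ≡ 205^2 = 42025 ≡ 312 (mod 413)
12^64 ≡ 312^2 = 97344 ≡ 289 (mod 413)
103 = 64 + 32 + 4 + 2 + 1 in binary powers of 2.
So 12^103 ≡ 289 · 312 · 86 · 144 · 12 ≡ 264 (mod 413).
Squaring chain: 264 → 312; never reaches −1, so base 12 is a Miller–Rabin witness that 413 is composite.

264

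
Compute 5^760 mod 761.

1

5^1 ≡ 5 (mod 761)
5^2 ≡ 5^2 = 25 ≡ 25 (mod 761)
5^4 ≡ 25^2 = 625 ≡ 625 (mod 761)
5^8 ≡ 625^2 = 390625 ≡ 232 (mod 761)
5^16 ≡ 232^2 = 53824 ≡ 554 (mod 761)
5^32 ≡ 554^2 = 306916 ≡ 233 (mod 761)
5^64 ≡ 233^2 = 54289 ≡ 258 (mod 761)
5^128 ≡ 258^2 = 66564 ≡ 357 (mod 761)
5^256 ≡ 357^2 = 127449 ≡ 362 (mod 761)
5^512 ≡ 362^2 = 131044 ≡ 152 (mod 761)
760 = 512 + 128 + 64 + 32 + 16 + 8 in binary powers of 2.
So 5^760 ≡ 152 · 357 · 258 · 233 · 554 · 232 ≡ 1 (mod 761).
Since the result is 1, base 5 gives no evidence that 761 is composite.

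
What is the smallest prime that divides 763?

763 is odd.
Digit sum 16, not divisible by 3.
Ends in 3: not divisible by 5.
7: 763 = 7·109

7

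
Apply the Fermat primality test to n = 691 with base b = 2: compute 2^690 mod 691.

1

2^1 ≡ 2 (mod 691)
2^2 ≡ 2^2 = 4 ≡ 4 (mod 691)
2^4 ≡ 4^2 = 16 ≡ 16 (mod 691)
2^8 ≡ 16^2 = 256 ≡ 256 (mod 691)
2^16 ≡ 256^2 = 65536 ≡ 582 (mod 691)
2^32 ≡ 582^2 = 338724 ≡ 134 (mod 691)
2^64 ≡ 134^2 = 17956 ≡ 681 (mod 691)
2^128 ≡ 681^2 = 463761 ≡ 100 (mod 691)
2^256 ≡ 100^2 = 10000 ≡ 326 (mod 691)
2^512 ≡ 326^2 = 106276 ≡ 553 (mod 691)
690 = 512 + 128 + 32 + 16 + 2 in binary powers of 2.
So 2^690 ≡ 553 · 100 · 134 · 582 · 4 ≡ 1 (mod 691).
Since the result is 1, base 2 gives no evidence that 691 is composite.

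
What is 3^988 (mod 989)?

685

3^1 ≡ 3 (mod 989)
3^2 ≡ 3^2 = 9 ≡ 9 (mod 989)
3^4 ≡ 9^2 = 81 ≡ 81 (mod 989)
3^8 ≡ 81^2 = 6561 ≡ 627 (mod 989)
3^16 ≡ 627^2 = 393129 ≡ 496 (mod 989)
3^32 ≡ 496^2 = 246016 ≡ 744 (mod 989)
3^64 ≡ 744^2 = 553536 ≡ 685 (mod 989)
3^128 ≡ 685^2 = 469225 ≡ 439 (mod 989)
3^256 ≡ 439^2 = 192721 ≡ 855 (mod 989)
3^512 ≡ 855^2 = 731025 ≡ 154 (mod 989)
988 = 512 + 256 + 128 + 64 + 16 + 8 + 4 in binary powers of 2.
So 3^988 ≡ 154 · 855 · 439 · 685 · 496 · 627 · 81 ≡ 685 (mod 989).
Since 685 ≠ 1, base 3 is a Fermat witness: 989 is composite.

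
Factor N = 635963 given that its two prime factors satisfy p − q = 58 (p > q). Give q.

769

Since p = q + 58, we have 635963 = q(q + 58), so q² + 58q − 635963 = 0.
Discriminant: 58² + 4·635963 = 3364 + 2543852 = 2547216; √2547216 = 1596.
q = (−58 + 1596)/2 = 769, and p = q + 58 = 827.
Check: 769 · 827 = 635963.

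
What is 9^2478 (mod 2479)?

9^1 ≡ 9 (mod 2479)
9^2 ≡ 9^2 = 81 ≡ 81 (mod 2479)
9^4 ≡ 81^2 = 6561 ≡ 1603 (mod 2479)
9^8 ≡ 1603^2 = 2569609 ≡ 1365 (mod 2479)
9^16 ≡ 1365^2 = 1863225 ≡ 1496 (mod 2479)
9^32 ≡ 1496^2 = 2238016 ≡ 1958 (mod 2479)
9^64 ≡ 1958^2 = 3833764 ≡ 1230 (mod 2479)
9^128 ≡ 1230^2 = 1512900 ≡ 710 (mod 2479)
9^256 ≡ 710^2 = 504100 ≡ 863 (mod 2479)
9^512 ≡ 863^2 = 744769 ≡ 1069 (mod 2479)
9^1024 ≡ 1069^2 = 1142761 ≡ 2421 (mod 2479)
9^2048 ≡ 2421^2 = 5861241 ≡ 885 (mod 2479)
2478 = 2048 + 256 + 128 + 32 + 8 + 4 + 2 in binary powers of 2.
So 9^2478 ≡ 885 · 863 · 710 · 1958 · 1365 · 1603 · 81 ≡ 729 (mod 2479).
Since 729 ≠ 1, base 9 is a Fermat witness: 2479 is composite.

729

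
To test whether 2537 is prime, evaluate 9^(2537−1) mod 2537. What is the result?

271

9^1 ≡ 9 (mod 2537)
9^2 ≡ 9^2 = 81 ≡ 81 (mod 2537)
9^4 ≡ 81^2 = 6561 ≡ 1487 (mod 2537)
9^8 ≡ 1487^2 = 2211169 ≡ 1442 (mod 2537)
9^16 ≡ 1442^2 = 2079364 ≡ 1561 (mod 2537)
9^32 ≡ 1561^2 = 2436721 ≡ 1201 (mod 2537)
9^64 ≡ 1201^2 = 1442401 ≡ 1385 (mod 2537)
9^128 ≡ 1385^2 = 1918225 ≡ 253 (mod 2537)
9^256 ≡ 253^2 = 64009 ≡ 584 (mod 2537)
9^512 ≡ 584^2 = 341056 ≡ 1098 (mod 2537)
9^1024 ≡ 1098^2 = 1205604 ≡ 529 (mod 2537)
9^2048 ≡ 529^2 = 279841 ≡ 771 (mod 2537)
2536 = 2048 + 256 + 128 + 64 + 32 + 8 in binary powers of 2.
So 9^2536 ≡ 771 · 584 · 253 · 1385 · 1201 · 1442 ≡ 271 (mod 2537).
Since 271 ≠ 1, base 9 is a Fermat witness: 2537 is composite.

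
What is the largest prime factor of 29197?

97

29197 = 7 · 4171
4171 = 43 · 97
97 is prime.
So 29197 = 7 · 43 · 97; the largest prime factor is 97.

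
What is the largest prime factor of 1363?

47

1363 = 29 · 47
47 is prime.
So 1363 = 29 · 47; the largest prime factor is 47.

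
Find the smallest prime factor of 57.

3

57 is odd.
Digit sum 12, divisible by 3.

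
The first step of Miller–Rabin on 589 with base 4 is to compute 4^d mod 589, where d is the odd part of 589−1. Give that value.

589 − 1 = 588 = 2^2 · 147, so d = 147.
4^1 ≡ 4 (mod 589)
4^2 ≡ 4^2 = 16 ≡ 16 (mod 589)
4^4 ≡ 16^2 = 256 ≡ 256 (mod 589)
4^8 ≡ 256^2 = 65536 ≡ 157 (mod 589)
4^16 ≡ 157^2 = 24649 ≡ 500 (mod 589)
4^32 ≡ 500^2 = 250000 ≡ 264 (mod 589)
4^64 ≡ 264^2 = 69696 ≡ 194 (mod 589)
4^128 ≡ 194^2 = 37636 ≡ 529 (mod 589)
147 = 128 + 16 + 2 + 1 in binary powers of 2.
So 4^147 ≡ 529 · 500 · 16 · 4 ≡ 140 (mod 589).
Squaring chain: 140 → 163; never reaches −1, so base 4 is a Miller–Rabin witness that 589 is composite.

140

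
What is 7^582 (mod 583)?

566

7^1 ≡ 7 (mod 583)
7^2 ≡ 7^2 = 49 ≡ 49 (mod 583)
7^4 ≡ 49^2 = 2401 ≡ 69 (mod 583)
7^8 ≡ 69^2 = 4761 ≡ 97 (mod 583)
7^16 ≡ 97^2 = 9409 ≡ 81 (mod 583)
7^32 ≡ 81^2 = 6561 ≡ 148 (mod 583)
7^64 ≡ 148^2 = 21904 ≡ 333 (mod 583)
7^128 ≡ 333^2 = 110889 ≡ 119 (mod 583)
7^256 ≡ 119^2 = 14161 ≡ 169 (mod 583)
7^512 ≡ 169^2 = 28561 ≡ 577 (mod 583)
582 = 512 + 64 + 4 + 2 in binary powers of 2.
So 7^582 ≡ 577 · 333 · 69 · 49 ≡ 566 (mod 583).
Since 566 ≠ 1, base 7 is a Fermat witness: 583 is composite.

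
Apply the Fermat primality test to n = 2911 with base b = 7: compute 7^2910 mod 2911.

1795

7^1 ≡ 7 (mod 2911)
7^2 ≡ 7^2 = 49 ≡ 49 (mod 2911)
7^4 ≡ 49^2 = 2401 ≡ 2401 (mod 2911)
7^8 ≡ 2401^2 = 5764801 ≡ 1021 (mod 2911)
7^16 ≡ 1021^2 = 1042441 ≡ 303 (mod 2911)
7^32 ≡ 303^2 = 91809 ≡ 1568 (mod 2911)
7^64 ≡ 1568^2 = 2458624 ≡ 1740 (mod 2911)
7^128 ≡ 1740^2 = 3027600 ≡ 160 (mod 2911)
7^256 ≡ 160^2 = 25600 ≡ 2312 (mod 2911)
7^512 ≡ 2312^2 = 5345344 ≡ 748 (mod 2911)
7^1024 ≡ 748^2 = 559504 ≡ 592 (mod 2911)
7^2048 ≡ 592^2 = 350464 ≡ 1144 (mod 2911)
2910 = 2048 + 512 + 256 + 64 + 16 + 8 + 4 + 2 in binary powers of 2.
So 7^2910 ≡ 1144 · 748 · 2312 · 1740 · 303 · 1021 · 2401 · 49 ≡ 1795 (mod 2911).
Since 1795 ≠ 1, base 7 is a Fermat witness: 2911 is composite.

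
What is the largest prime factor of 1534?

1534 = 2 · 767
767 = 13 · 59
59 is prime.
So 1534 = 2 · 13 · 59; the largest prime factor is 59.

59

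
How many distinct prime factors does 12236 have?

4

12236 = 2^2 · 3059
3059 = 7 · 437
437 = 19 · 23
12236 = 2^2 · 7 · 19 · 23, which has 4 distinct prime factors.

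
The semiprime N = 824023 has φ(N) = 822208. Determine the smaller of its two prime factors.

φ(n) = (p−1)(q−1) = n − (p+q) + 1, so p + q = 824023 − 822208 + 1 = 1816.
p and q are the roots of t² − 1816t + 824023 = 0.
Discriminant: 1816² − 4·824023 = 3297856 − 3296092 = 1764; √1764 = 42.
q = (1816 − 42)/2 = 887, p = (1816 + 42)/2 = 929.
Check: 887 · 929 = 824023.

887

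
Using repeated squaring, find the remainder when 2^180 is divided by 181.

1

2^1 ≡ 2 (mod 181)
2^2 ≡ 2^2 = 4 ≡ 4 (mod 181)
2^4 ≡ 4^2 = 16 ≡ 16 (mod 181)
2^8 ≡ 16^2 = 256 ≡ 75 (mod 181)
2^16 ≡ 75^2 = 5625 ≡ 14 (mod 181)
2^32 ≡ 14^2 = 196 ≡ 15 (mod 181)
2^64 ≡ 15^2 = 225 ≡ 44 (mod 181)
2^128 ≡ 44^2 = 1936 ≡ 126 (mod 181)
180 = 128 + 32 + 16 + 4 in binary powers of 2.
So 2^180 ≡ 126 · 15 · 14 · 16 ≡ 1 (mod 181).
Since the result is 1, base 2 gives no evidence that 181 is composite.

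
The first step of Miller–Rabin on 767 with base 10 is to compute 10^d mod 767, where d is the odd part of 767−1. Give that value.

767 − 1 = 766 = 2^1 · 383, so d = 383.
10^1 ≡ 10 (mod 767)
10^2 ≡ 10^2 = 100 ≡ 100 (mod 767)
10^4 ≡ 100^2 = 10000 ≡ 29 (mod 767)
10^8 ≡ 29^2 = 841 ≡ 74 (mod 767)
10^16 ≡ 74^2 = 5476 ≡ 107 (mod 767)
10^32 ≡ 107^2 = 11449 ≡ 711 (mod 767)
10^64 ≡ 711^2 = 505521 ≡ 68 (mod 767)
10^128 ≡ 68^2 = 4624 ≡ 22 (mod 767)
10^256 ≡ 22^2 = 484 ≡ 484 (mod 767)
383 = 256 + 64 + 32 + 16 + 8 + 4 + 2 + 1 in binary powers of 2.
So 10^383 ≡ 484 · 68 · 711 · 107 · 74 · 29 · 100 · 10 ≡ 758 (mod 767).
Squaring chain: 758; never reaches −1, so base 10 is a Miller–Rabin witness that 767 is composite.

758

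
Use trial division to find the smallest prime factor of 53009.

53009 is odd.
Digit sum 17, not divisible by 3.
Ends in 9: not divisible by 5.
7: 53009 = 7·7572 + 5
11: 53009 = 11·4819

11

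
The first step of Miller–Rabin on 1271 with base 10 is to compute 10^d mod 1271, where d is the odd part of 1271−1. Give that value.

862

1271 − 1 = 1270 = 2^1 · 635, so d = 635.
10^1 ≡ 10 (mod 1271)
10^2 ≡ 10^2 = 100 ≡ 100 (mod 1271)
10^4 ≡ 100^2 = 10000 ≡ 1103 (mod 1271)
10^8 ≡ 1103^2 = 1216609 ≡ 262 (mod 1271)
10^16 ≡ 262^2 = 68644 ≡ 10 (mod 1271)
10^32 ≡ 10^2 = 100 ≡ 100 (mod 1271)
10^64 ≡ 100^2 = 10000 ≡ 1103 (mod 1271)
10^128 ≡ 1103^2 = 1216609 ≡ 262 (mod 1271)
10^256 ≡ 262^2 = 68644 ≡ 10 (mod 1271)
10^512 ≡ 10^2 = 100 ≡ 100 (mod 1271)
635 = 512 + 64 + 32 + 16 + 8 + 2 + 1 in binary powers of 2.
So 10^635 ≡ 100 · 1103 · 100 · 10 · 262 · 100 · 10 ≡ 862 (mod 1271).
Squaring chain: 862; never reaches −1, so base 10 is a Miller–Rabin witness that 1271 is composite.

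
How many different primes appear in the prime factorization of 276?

276 = 2^2 · 69
69 = 3 · 23
276 = 2^2 · 3 · 23, which has 3 distinct prime factors.

3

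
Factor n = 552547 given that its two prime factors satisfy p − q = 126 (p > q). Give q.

Since p = q + 126, we have 552547 = q(q + 126), so q² + 126q − 552547 = 0.
Discriminant: 126² + 4·552547 = 15876 + 2210188 = 2226064; √2226064 = 1492.
q = (−126 + 1492)/2 = 683, and p = q + 126 = 809.
Check: 683 · 809 = 552547.

683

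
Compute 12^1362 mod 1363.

12^1 ≡ 12 (mod 1363)
12^2 ≡ 12^2 = 144 ≡ 144 (mod 1363)
12^4 ≡ 144^2 = 20736 ≡ 291 (mod 1363)
12^8 ≡ 291^2 = 84681 ≡ 175 (mod 1363)
12^16 ≡ 175^2 = 30625 ≡ 639 (mod 1363)
12^32 ≡ 639^2 = 408321 ≡ 784 (mod 1363)
12^64 ≡ 784^2 = 614656 ≡ 1306 (mod 1363)
12^128 ≡ 1306^2 = 1705636 ≡ 523 (mod 1363)
12^256 ≡ 523^2 = 273529 ≡ 929 (mod 1363)
12^512 ≡ 929^2 = 863041 ≡ 262 (mod 1363)
12^1024 ≡ 262^2 = 68644 ≡ 494 (mod 1363)
1362 = 1024 + 256 + 64 + 16 + 2 in binary powers of 2.
So 12^1362 ≡ 494 · 929 · 1306 · 639 · 144 ≡ 202 (mod 1363).
Since 202 ≠ 1, base 12 is a Fermat witness: 1363 is composite.

202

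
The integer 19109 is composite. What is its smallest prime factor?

19109 is odd.
Digit sum 20, not divisible by 3.
Ends in 9: not divisible by 5.
7: 19109 = 7·2729 + 6
11: 19109 = 11·1737 + 2
13: 19109 = 13·1469 + 12
17: 19109 = 17·1124 + 1
19: 19109 = 19·1005 + 14
23: 19109 = 23·830 + 19
29: 19109 = 29·658 + 27
31: 19109 = 31·616 + 13
37: 19109 = 37·516 + 17
41: 19109 = 41·466 + 3
43: 19109 = 43·444 + 17
47: 19109 = 47·406 + 27
53: 19109 = 53·360 + 29
59: 19109 = 59·323 + 52
61: 19109 = 61·313 + 16
67: 19109 = 67·285 + 14
71: 19109 = 71·269 + 10
73: 19109 = 73·261 + 56
79: 19109 = 79·241 + 70
83: 19109 = 83·230 + 19
89: 19109 = 89·214 + 63
97: 19109 = 97·197

97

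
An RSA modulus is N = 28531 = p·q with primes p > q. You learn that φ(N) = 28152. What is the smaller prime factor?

103

φ(n) = (p−1)(q−1) = n − (p+q) + 1, so p + q = 28531 − 28152 + 1 = 380.
p and q are the roots of t² − 380t + 28531 = 0.
Discriminant: 380² − 4·28531 = 144400 − 114124 = 30276; √30276 = 174.
q = (380 − 174)/2 = 103, p = (380 + 174)/2 = 277.
Check: 103 · 277 = 28531.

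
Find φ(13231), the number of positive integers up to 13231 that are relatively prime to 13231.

13000

Factor: 13231 = 101 · 131.
φ(13231) = (101−1) · (131−1) = 100 · 130 = 13000.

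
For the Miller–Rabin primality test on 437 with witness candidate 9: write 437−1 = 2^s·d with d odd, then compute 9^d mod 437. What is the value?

437 − 1 = 436 = 2^2 · 109, so d = 109.
9^1 ≡ 9 (mod 437)
9^2 ≡ 9^2 = 81 ≡ 81 (mod 437)
9^4 ≡ 81^2 = 6561 ≡ 6 (mod 437)
9^8 ≡ 6^2 = 36 ≡ 36 (mod 437)
9^16 ≡ 36^2 = 1296 ≡ 422 (mod 437)
9^32 ≡ 422^2 = 178084 ≡ 225 (mod 437)
9^64 ≡ 225^2 = 50625 ≡ 370 (mod 437)
109 = 64 + 32 + 8 + 4 + 1 in binary powers of 2.
So 9^109 ≡ 370 · 225 · 36 · 6 · 9 ≡ 294 (mod 437).
Squaring chain: 294 → 347; never reaches −1, so base 9 is a Miller–Rabin witness that 437 is composite.

294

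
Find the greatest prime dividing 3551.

3551 = 53 · 67
67 is prime.
So 3551 = 53 · 67; the largest prime factor is 67.

67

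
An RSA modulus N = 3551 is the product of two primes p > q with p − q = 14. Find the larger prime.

Since p = q + 14, we have 3551 = q(q + 14), so q² + 14q − 3551 = 0.
Discriminant: 14² + 4·3551 = 196 + 14204 = 14400; √14400 = 120.
q = (−14 + 120)/2 = 53, and p = q + 14 = 67.
Check: 53 · 67 = 3551.

67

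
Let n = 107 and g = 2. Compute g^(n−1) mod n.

1

2^1 ≡ 2 (mod 107)
2^2 ≡ 2^2 = 4 ≡ 4 (mod 107)
2^4 ≡ 4^2 = 16 ≡ 16 (mod 107)
2^8 ≡ 16^2 = 256 ≡ 42 (mod 107)
2^16 ≡ 42^2 = 1764 ≡ 52 (mod 107)
2^32 ≡ 52^2 = 2704 ≡ 29 (mod 107)
2^64 ≡ 29^2 = 841 ≡ 92 (mod 107)
106 = 64 + 32 + 8 + 2 in binary powers of 2.
So 2^106 ≡ 92 · 29 · 42 · 4 ≡ 1 (mod 107).
Since the result is 1, base 2 gives no evidence that 107 is composite.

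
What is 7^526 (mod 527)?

348

7^1 ≡ 7 (mod 527)
7^2 ≡ 7^2 = 49 ≡ 49 (mod 527)
7^4 ≡ 49^2 = 2401 ≡ 293 (mod 527)
7^8 ≡ 293^2 = 85849 ≡ 475 (mod 527)
7^16 ≡ 475^2 = 225625 ≡ 69 (mod 527)
7^32 ≡ 69^2 = 4761 ≡ 18 (mod 527)
7^64 ≡ 18^2 = 324 ≡ 324 (mod 527)
7^128 ≡ 324^2 = 104976 ≡ 103 (mod 527)
7^256 ≡ 103^2 = 10609 ≡ 69 (mod 527)
7^512 ≡ 69^2 = 4761 ≡ 18 (mod 527)
526 = 512 + 8 + 4 + 2 in binary powers of 2.
So 7^526 ≡ 18 · 475 · 293 · 49 ≡ 348 (mod 527).
Since 348 ≠ 1, base 7 is a Fermat witness: 527 is composite.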